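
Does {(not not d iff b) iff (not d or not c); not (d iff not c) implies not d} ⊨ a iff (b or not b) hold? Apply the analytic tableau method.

Initial set: {((not not d iff b) iff (not d or not c)); (not (d iff not c) implies not d); not (a iff (b or not b))}.
((not not d iff b) iff (not d or not c)): β-rule — branch into (not not d iff b), (not d or not c)  //  not (not not d iff b), not (not d or not c).
  branch 1 (add (not not d iff b), (not d or not c)):
    (not (d iff not c) implies not d): β-rule — branch into not not (d iff not c)  //  not d.
      branch 1.1 (add not not (d iff not c)):
        not (a iff (b or not b)): β-rule — branch into a, not (b or not b)  //  not a, (b or not b).
          branch 1.1.1 (add a, not (b or not b)):
            not (b or not b): α-rule — add not b, not not b.
            × closes — contains both b and not b.
          branch 1.1.2 (add not a, (b or not b)):
            (not not d iff b): β-rule — branch into not not d, b  //  not not not d, not b.
              branch 1.1.2.1 (add not not d, b):
                not not d: drop double negation, giving d.
                (not d or not c): β-rule — branch into not d  //  not c.
                  branch 1.1.2.1.1 (add not d):
                    × closes — contains both d and not d.
                  branch 1.1.2.1.2 (add not c):
                    not not (d iff not c): β-rule — branch into d, not c  //  not d, not not c.
                      branch 1.1.2.1.2.1 (add d, not c):
                        (b or not b): β-rule — branch into b  //  not b.
                          branch 1.1.2.1.2.1.1 (add b):
                            ○ open, literals {a=F, b=T, c=F, d=T}.
                          branch 1.1.2.1.2.1.2 (add not b):
                            × closes — contains both b and not b.
                      branch 1.1.2.1.2.2 (add not d, not not c):
                        × closes — contains both d and not d.
              branch 1.1.2.2 (add not not not d, not b):
                not not not d: drop double negation, giving not d.
                (not d or not c): β-rule — branch into not d  //  not c.
                  branch 1.1.2.2.1 (add not d):
                    not not (d iff not c): β-rule — branch into d, not c  //  not d, not not c.
                      branch 1.1.2.2.1.1 (add d, not c):
                        × closes — contains both d and not d.
                      branch 1.1.2.2.1.2 (add not d, not not c):
                        (b or not b): β-rule — branch into b  //  not b.
                          branch 1.1.2.2.1.2.1 (add b):
                            × closes — contains both b and not b.
                          branch 1.1.2.2.1.2.2 (add not b):
                            ○ open, literals {a=F, b=F, c=T, d=F}.
                  branch 1.1.2.2.2 (add not c):
                    not not (d iff not c): β-rule — branch into d, not c  //  not d, not not c.
                      branch 1.1.2.2.2.1 (add d, not c):
                        × closes — contains both d and not d.
                      branch 1.1.2.2.2.2 (add not d, not not c):
                        × closes — contains both c and not c.
      branch 1.2 (add not d):
        not (a iff (b or not b)): β-rule — branch into a, not (b or not b)  //  not a, (b or not b).
          branch 1.2.1 (add a, not (b or not b)):
            not (b or not b): α-rule — add not b, not not b.
            × closes — contains both b and not b.
          branch 1.2.2 (add not a, (b or not b)):
            (not not d iff b): β-rule — branch into not not d, b  //  not not not d, not b.
              branch 1.2.2.1 (add not not d, b):
                not not d: drop double negation, giving d.
                × closes — contains both d and not d.
              branch 1.2.2.2 (add not not not d, not b):
                not not not d: drop double negation, giving not d.
                (not d or not c): β-rule — branch into not d  //  not c.
                  branch 1.2.2.2.1 (add not d):
                    (b or not b): β-rule — branch into b  //  not b.
                      branch 1.2.2.2.1.1 (add b):
                        × closes — contains both b and not b.
                      branch 1.2.2.2.1.2 (add not b):
                        ○ open, literals {a=F, b=F, d=F}.
                  branch 1.2.2.2.2 (add not c):
                    (b or not b): β-rule — branch into b  //  not b.
                      branch 1.2.2.2.2.1 (add b):
                        × closes — contains both b and not b.
                      branch 1.2.2.2.2.2 (add not b):
                        ○ open, literals {a=F, b=F, c=F, d=F}.
  branch 2 (add not (not not d iff b), not (not d or not c)):
    not (not d or not c): α-rule — add not not d, not not c.
    (not (d iff not c) implies not d): β-rule — branch into not not (d iff not c)  //  not d.
      branch 2.1 (add not not (d iff not c)):
        not (a iff (b or not b)): β-rule — branch into a, not (b or not b)  //  not a, (b or not b).
          branch 2.1.1 (add a, not (b or not b)):
            not (b or not b): α-rule — add not b, not not b.
            × closes — contains both b and not b.
          branch 2.1.2 (add not a, (b or not b)):
            not (not not d iff b): β-rule — branch into not not d, not b  //  not not not d, b.
              branch 2.1.2.1 (add not not d, not b):
                not not d: drop double negation, giving d.
                not not (d iff not c): β-rule — branch into d, not c  //  not d, not not c.
                  branch 2.1.2.1.1 (add d, not c):
                    × closes — contains both c and not c.
                  branch 2.1.2.1.2 (add not d, not not c):
                    × closes — contains both d and not d.
              branch 2.1.2.2 (add not not not d, b):
                not not not d: drop double negation, giving not d.
                × closes — contains both d and not d.
      branch 2.2 (add not d):
        × closes — contains both d and not d.
17 branches closed, 4 open.
An open branch gives a countermodel: a=F, b=T, c=F, d=T (unmentioned atoms arbitrary); the premises hold there but the conclusion fails.

No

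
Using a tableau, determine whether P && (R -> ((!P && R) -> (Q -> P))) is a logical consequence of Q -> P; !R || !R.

Initial set: {(Q -> P); (!R || !R); !(P && (R -> ((!P && R) -> (Q -> P))))}.
(Q -> P): β-rule — branch into !Q  //  P.
  branch 1 (add !Q):
    (!R || !R): β-rule — branch into !R  //  !R.
      branch 1.1 (add !R):
        !(P && (R -> ((!P && R) -> (Q -> P)))): β-rule — branch into !P  //  !(R -> ((!P && R) -> (Q -> P))).
          branch 1.1.1 (add !P):
            ○ open, literals {P=0, Q=0, R=0}.
          branch 1.1.2 (add !(R -> ((!P && R) -> (Q -> P)))):
            !(R -> ((!P && R) -> (Q -> P))): α-rule — add R, !((!P && R) -> (Q -> P)).
            × closes — contains both R and !R.
      branch 1.2 (add !R):
        !(P && (R -> ((!P && R) -> (Q -> P)))): β-rule — branch into !P  //  !(R -> ((!P && R) -> (Q -> P))).
          branch 1.2.1 (add !P):
            ○ open, literals {P=0, Q=0, R=0}.
          branch 1.2.2 (add !(R -> ((!P && R) -> (Q -> P)))):
            !(R -> ((!P && R) -> (Q -> P))): α-rule — add R, !((!P && R) -> (Q -> P)).
            × closes — contains both R and !R.
  branch 2 (add P):
    (!R || !R): β-rule — branch into !R  //  !R.
      branch 2.1 (add !R):
        !(P && (R -> ((!P && R) -> (Q -> P)))): β-rule — branch into !P  //  !(R -> ((!P && R) -> (Q -> P))).
          branch 2.1.1 (add !P):
            × closes — contains both P and !P.
          branch 2.1.2 (add !(R -> ((!P && R) -> (Q -> P)))):
            !(R -> ((!P && R) -> (Q -> P))): α-rule — add R, !((!P && R) -> (Q -> P)).
            × closes — contains both R and !R.
      branch 2.2 (add !R):
        !(P && (R -> ((!P && R) -> (Q -> P)))): β-rule — branch into !P  //  !(R -> ((!P && R) -> (Q -> P))).
          branch 2.2.1 (add !P):
            × closes — contains both P and !P.
          branch 2.2.2 (add !(R -> ((!P && R) -> (Q -> P)))):
            !(R -> ((!P && R) -> (Q -> P))): α-rule — add R, !((!P && R) -> (Q -> P)).
            × closes — contains both R and !R.
6 branches closed, 2 open.
An open branch gives a countermodel: P=0, Q=0, R=0 (unmentioned atoms arbitrary); the premises hold there but the conclusion fails.

No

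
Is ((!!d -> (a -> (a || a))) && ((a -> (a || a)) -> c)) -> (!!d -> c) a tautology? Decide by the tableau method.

Assume the negation and expand:
Initial set: {F (((!!d -> (a -> (a || a))) && ((a -> (a || a)) -> c)) -> (!!d -> c))}.
F (((!!d -> (a -> (a || a))) && ((a -> (a || a)) -> c)) -> (!!d -> c)): α-rule — add T ((!!d -> (a -> (a || a))) && ((a -> (a || a)) -> c)), F (!!d -> c).
T ((!!d -> (a -> (a || a))) && ((a -> (a || a)) -> c)): α-rule — add T (!!d -> (a -> (a || a))), T ((a -> (a || a)) -> c).
F (!!d -> c): α-rule — add T !!d, F c.
T !!d: drop double negation, giving T d.
T (!!d -> (a -> (a || a))): β-rule — branch into F !!d  //  T (a -> (a || a)).
  branch 1 (add F !!d):
    F !!d: drop double negation, giving F d.
    × closes — contains both d and !d.
  branch 2 (add T (a -> (a || a))):
    T ((a -> (a || a)) -> c): β-rule — branch into F (a -> (a || a))  //  T c.
      branch 2.1 (add F (a -> (a || a))):
        F (a -> (a || a)): α-rule — add T a, F (a || a).
        F (a || a): α-rule — add F a, F a.
        × closes — contains both a and !a.
      branch 2.2 (add T c):
        × closes — contains both c and !c.
All 3 branches close.
Every branch closed, so the negation is unsatisfiable and the formula is valid.

Valid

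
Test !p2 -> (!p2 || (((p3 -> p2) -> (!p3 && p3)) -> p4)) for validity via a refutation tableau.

Valid

Assume the negation and expand:
Initial set: {!(!p2 -> (!p2 || (((p3 -> p2) -> (!p3 && p3)) -> p4)))}.
!(!p2 -> (!p2 || (((p3 -> p2) -> (!p3 && p3)) -> p4))): α-rule — add !p2, !(!p2 || (((p3 -> p2) -> (!p3 && p3)) -> p4)).
!(!p2 || (((p3 -> p2) -> (!p3 && p3)) -> p4)): α-rule — add !!p2, !(((p3 -> p2) -> (!p3 && p3)) -> p4).
× closes — contains both p2 and !p2.
All 1 branch closes.
Every branch closed, so the negation is unsatisfiable and the formula is valid.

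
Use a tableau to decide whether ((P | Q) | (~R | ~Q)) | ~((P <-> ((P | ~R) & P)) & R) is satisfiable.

Satisfiable

Initial set: {(((P | Q) | (~R | ~Q)) | ~((P <-> ((P | ~R) & P)) & R))}.
(((P | Q) | (~R | ~Q)) | ~((P <-> ((P | ~R) & P)) & R)): β-rule — branch into ((P | Q) | (~R | ~Q))  //  ~((P <-> ((P | ~R) & P)) & R).
  branch 1 (add ((P | Q) | (~R | ~Q))):
    ((P | Q) | (~R | ~Q)): β-rule — branch into (P | Q)  //  (~R | ~Q).
      branch 1.1 (add (P | Q)):
        (P | Q): β-rule — branch into P  //  Q.
          branch 1.1.1 (add P):
            ○ open, literals {P=true}.
          branch 1.1.2 (add Q):
            ○ open, literals {Q=true}.
      branch 1.2 (add (~R | ~Q)):
        (~R | ~Q): β-rule — branch into ~R  //  ~Q.
          branch 1.2.1 (add ~R):
            ○ open, literals {R=false}.
          branch 1.2.2 (add ~Q):
            ○ open, literals {Q=false}.
  branch 2 (add ~((P <-> ((P | ~R) & P)) & R)):
    ~((P <-> ((P | ~R) & P)) & R): β-rule — branch into ~(P <-> ((P | ~R) & P))  //  ~R.
      branch 2.1 (add ~(P <-> ((P | ~R) & P))):
        ~(P <-> ((P | ~R) & P)): β-rule — branch into P, ~((P | ~R) & P)  //  ~P, ((P | ~R) & P).
          branch 2.1.1 (add P, ~((P | ~R) & P)):
            ~((P | ~R) & P): β-rule — branch into ~(P | ~R)  //  ~P.
              branch 2.1.1.1 (add ~(P | ~R)):
                ~(P | ~R): α-rule — add ~P, ~~R.
                × closes — contains both P and ~P.
              branch 2.1.1.2 (add ~P):
                × closes — contains both P and ~P.
          branch 2.1.2 (add ~P, ((P | ~R) & P)):
            ((P | ~R) & P): α-rule — add (P | ~R), P.
            × closes — contains both P and ~P.
      branch 2.2 (add ~R):
        ○ open, literals {R=false}.
3 branches closed, 5 open.
An open branch gives a satisfying assignment: P=true.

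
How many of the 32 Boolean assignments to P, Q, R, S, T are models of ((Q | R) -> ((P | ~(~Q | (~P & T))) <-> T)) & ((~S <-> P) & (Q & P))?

2

Initial set: {T (((Q | R) -> ((P | ~(~Q | (~P & T))) <-> T)) & ((~S <-> P) & (Q & P)))}.
T (((Q | R) -> ((P | ~(~Q | (~P & T))) <-> T)) & ((~S <-> P) & (Q & P))): α-rule — add T ((Q | R) -> ((P | ~(~Q | (~P & T))) <-> T)), T ((~S <-> P) & (Q & P)).
T ((~S <-> P) & (Q & P)): α-rule — add T (~S <-> P), T (Q & P).
T (Q & P): α-rule — add T Q, T P.
T ((Q | R) -> ((P | ~(~Q | (~P & T))) <-> T)): β-rule — branch into F (Q | R)  //  T ((P | ~(~Q | (~P & T))) <-> T).
  branch 1 (add F (Q | R)):
    F (Q | R): α-rule — add F Q, F R.
    × closes — contains both Q and ~Q.
  branch 2 (add T ((P | ~(~Q | (~P & T))) <-> T)):
    T (~S <-> P): β-rule — branch into T ~S, T P  //  F ~S, F P.
      branch 2.1 (add T ~S, T P):
        T ((P | ~(~Q | (~P & T))) <-> T): β-rule — branch into T (P | ~(~Q | (~P & T))), T T  //  F (P | ~(~Q | (~P & T))), F T.
          branch 2.1.1 (add T (P | ~(~Q | (~P & T))), T T):
            T (P | ~(~Q | (~P & T))): β-rule — branch into T P  //  T ~(~Q | (~P & T)).
              branch 2.1.1.1 (add T P):
                ○ open, literals {P=true, Q=true, S=false, T=true}.
              branch 2.1.1.2 (add T ~(~Q | (~P & T))):
                T ~(~Q | (~P & T)): α-rule — add F ~Q, F (~P & T).
                F (~P & T): β-rule — branch into F ~P  //  F T.
                  branch 2.1.1.2.1 (add F ~P):
                    ○ open, literals {P=true, Q=true, S=false, T=true}.
                  branch 2.1.1.2.2 (add F T):
                    × closes — contains both T and ~T.
          branch 2.1.2 (add F (P | ~(~Q | (~P & T))), F T):
            F (P | ~(~Q | (~P & T))): α-rule — add F P, F ~(~Q | (~P & T)).
            × closes — contains both P and ~P.
      branch 2.2 (add F ~S, F P):
        × closes — contains both P and ~P.
4 branches closed, 2 open.
Each open branch fixes some atoms; the unmentioned ones are free. Counting distinct full assignments: branch {P=true, Q=true, S=false, T=true} (R) contributes 2 new; branch {P=true, Q=true, S=false, T=true} (R) contributes 0 new. Total: 2.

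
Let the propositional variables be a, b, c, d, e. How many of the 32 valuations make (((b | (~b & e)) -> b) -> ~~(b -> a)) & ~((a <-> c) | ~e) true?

Initial set: {((((b | (~b & e)) -> b) -> ~~(b -> a)) & ~((a <-> c) | ~e))}.
((((b | (~b & e)) -> b) -> ~~(b -> a)) & ~((a <-> c) | ~e)): α-rule — add (((b | (~b & e)) -> b) -> ~~(b -> a)), ~((a <-> c) | ~e).
~((a <-> c) | ~e): α-rule — add ~(a <-> c), ~~e.
(((b | (~b & e)) -> b) -> ~~(b -> a)): β-rule — branch into ~((b | (~b & e)) -> b)  //  ~~(b -> a).
  branch 1 (add ~((b | (~b & e)) -> b)):
    ~((b | (~b & e)) -> b): α-rule — add (b | (~b & e)), ~b.
    ~(a <-> c): β-rule — branch into a, ~c  //  ~a, c.
      branch 1.1 (add a, ~c):
        (b | (~b & e)): β-rule — branch into b  //  (~b & e).
          branch 1.1.1 (add b):
            × closes — contains both b and ~b.
          branch 1.1.2 (add (~b & e)):
            (~b & e): α-rule — add ~b, e.
            ○ open, literals {a=1, b=0, c=0, e=1}.
      branch 1.2 (add ~a, c):
        (b | (~b & e)): β-rule — branch into b  //  (~b & e).
          branch 1.2.1 (add b):
            × closes — contains both b and ~b.
          branch 1.2.2 (add (~b & e)):
            (~b & e): α-rule — add ~b, e.
            ○ open, literals {a=0, b=0, c=1, e=1}.
  branch 2 (add ~~(b -> a)):
    ~~(b -> a): drop double negation, giving (b -> a).
    ~(a <-> c): β-rule — branch into a, ~c  //  ~a, c.
      branch 2.1 (add a, ~c):
        (b -> a): β-rule — branch into ~b  //  a.
          branch 2.1.1 (add ~b):
            ○ open, literals {a=1, b=0, c=0, e=1}.
          branch 2.1.2 (add a):
            ○ open, literals {a=1, c=0, e=1}.
      branch 2.2 (add ~a, c):
        (b -> a): β-rule — branch into ~b  //  a.
          branch 2.2.1 (add ~b):
            ○ open, literals {a=0, b=0, c=1, e=1}.
          branch 2.2.2 (add a):
            × closes — contains both a and ~a.
3 branches closed, 5 open.
Each open branch fixes some atoms; the unmentioned ones are free. Counting distinct full assignments: branch {a=1, b=0, c=0, e=1} (d) contributes 2 new; branch {a=0, b=0, c=1, e=1} (d) contributes 2 new; branch {a=1, b=0, c=0, e=1} (d) contributes 0 new; branch {a=1, c=0, e=1} (b, d) contributes 2 new; branch {a=0, b=0, c=1, e=1} (d) contributes 0 new. Total: 6.

6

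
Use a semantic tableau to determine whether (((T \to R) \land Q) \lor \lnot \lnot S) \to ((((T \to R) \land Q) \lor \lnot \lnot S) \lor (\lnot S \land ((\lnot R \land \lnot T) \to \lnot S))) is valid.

Assume the negation and expand:
Initial set: {\lnot ((((T \to R) \land Q) \lor \lnot \lnot S) \to ((((T \to R) \land Q) \lor \lnot \lnot S) \lor (\lnot S \land ((\lnot R \land \lnot T) \to \lnot S))))}.
\lnot ((((T \to R) \land Q) \lor \lnot \lnot S) \to ((((T \to R) \land Q) \lor \lnot \lnot S) \lor (\lnot S \land ((\lnot R \land \lnot T) \to \lnot S)))): α-rule — add (((T \to R) \land Q) \lor \lnot \lnot S), \lnot ((((T \to R) \land Q) \lor \lnot \lnot S) \lor (\lnot S \land ((\lnot R \land \lnot T) \to \lnot S))).
\lnot ((((T \to R) \land Q) \lor \lnot \lnot S) \lor (\lnot S \land ((\lnot R \land \lnot T) \to \lnot S))): α-rule — add \lnot (((T \to R) \land Q) \lor \lnot \lnot S), \lnot (\lnot S \land ((\lnot R \land \lnot T) \to \lnot S)).
\lnot (((T \to R) \land Q) \lor \lnot \lnot S): α-rule — add \lnot ((T \to R) \land Q), \lnot \lnot \lnot S.
\lnot \lnot \lnot S: drop double negation, giving \lnot S.
(((T \to R) \land Q) \lor \lnot \lnot S): β-rule — branch into ((T \to R) \land Q)  //  \lnot \lnot S.
  branch 1 (add ((T \to R) \land Q)):
    ((T \to R) \land Q): α-rule — add (T \to R), Q.
    \lnot (\lnot S \land ((\lnot R \land \lnot T) \to \lnot S)): β-rule — branch into \lnot \lnot S  //  \lnot ((\lnot R \land \lnot T) \to \lnot S).
      branch 1.1 (add \lnot \lnot S):
        × closes — contains both S and \lnot S.
      branch 1.2 (add \lnot ((\lnot R \land \lnot T) \to \lnot S)):
        \lnot ((\lnot R \land \lnot T) \to \lnot S): α-rule — add (\lnot R \land \lnot T), \lnot \lnot S.
        × closes — contains both S and \lnot S.
  branch 2 (add \lnot \lnot S):
    \lnot \lnot S: drop double negation, giving S.
    × closes — contains both S and \lnot S.
All 3 branches close.
Every branch closed, so the negation is unsatisfiable and the formula is valid.

Valid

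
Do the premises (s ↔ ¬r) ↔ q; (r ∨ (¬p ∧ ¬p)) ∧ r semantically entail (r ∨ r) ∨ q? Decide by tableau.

Yes

Initial set: {((s ↔ ¬r) ↔ q); ((r ∨ (¬p ∧ ¬p)) ∧ r); ¬((r ∨ r) ∨ q)}.
((r ∨ (¬p ∧ ¬p)) ∧ r): α-rule — add (r ∨ (¬p ∧ ¬p)), r.
¬((r ∨ r) ∨ q): α-rule — add ¬(r ∨ r), ¬q.
¬(r ∨ r): α-rule — add ¬r, ¬r.
× closes — contains both r and ¬r.
All 1 branch closes.
Every branch closed, so the premises entail the conclusion.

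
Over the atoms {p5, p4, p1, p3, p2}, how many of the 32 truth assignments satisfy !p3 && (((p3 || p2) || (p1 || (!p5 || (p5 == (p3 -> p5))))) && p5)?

8

Initial set: {(!p3 && (((p3 || p2) || (p1 || (!p5 || (p5 == (p3 -> p5))))) && p5))}.
(!p3 && (((p3 || p2) || (p1 || (!p5 || (p5 == (p3 -> p5))))) && p5)): α-rule — add !p3, (((p3 || p2) || (p1 || (!p5 || (p5 == (p3 -> p5))))) && p5).
(((p3 || p2) || (p1 || (!p5 || (p5 == (p3 -> p5))))) && p5): α-rule — add ((p3 || p2) || (p1 || (!p5 || (p5 == (p3 -> p5))))), p5.
((p3 || p2) || (p1 || (!p5 || (p5 == (p3 -> p5))))): β-rule — branch into (p3 || p2)  //  (p1 || (!p5 || (p5 == (p3 -> p5)))).
  branch 1 (add (p3 || p2)):
    (p3 || p2): β-rule — branch into p3  //  p2.
      branch 1.1 (add p3):
        × closes — contains both p3 and !p3.
      branch 1.2 (add p2):
        ○ open, literals {p2=1, p3=0, p5=1}.
  branch 2 (add (p1 || (!p5 || (p5 == (p3 -> p5))))):
    (p1 || (!p5 || (p5 == (p3 -> p5)))): β-rule — branch into p1  //  (!p5 || (p5 == (p3 -> p5))).
      branch 2.1 (add p1):
        ○ open, literals {p1=1, p3=0, p5=1}.
      branch 2.2 (add (!p5 || (p5 == (p3 -> p5)))):
        (!p5 || (p5 == (p3 -> p5))): β-rule — branch into !p5  //  (p5 == (p3 -> p5)).
          branch 2.2.1 (add !p5):
            × closes — contains both p5 and !p5.
          branch 2.2.2 (add (p5 == (p3 -> p5))):
            (p5 == (p3 -> p5)): β-rule — branch into p5, (p3 -> p5)  //  !p5, !(p3 -> p5).
              branch 2.2.2.1 (add p5, (p3 -> p5)):
                (p3 -> p5): β-rule — branch into !p3  //  p5.
                  branch 2.2.2.1.1 (add !p3):
                    ○ open, literals {p3=0, p5=1}.
                  branch 2.2.2.1.2 (add p5):
                    ○ open, literals {p3=0, p5=1}.
              branch 2.2.2.2 (add !p5, !(p3 -> p5)):
                × closes — contains both p5 and !p5.
3 branches closed, 4 open.
Each open branch fixes some atoms; the unmentioned ones are free. Counting distinct full assignments: branch {p2=1, p3=0, p5=1} (p4, p1) contributes 4 new; branch {p1=1, p3=0, p5=1} (p4, p2) contributes 2 new; branch {p3=0, p5=1} (p4, p1, p2) contributes 2 new; branch {p3=0, p5=1} (p4, p1, p2) contributes 0 new. Total: 8.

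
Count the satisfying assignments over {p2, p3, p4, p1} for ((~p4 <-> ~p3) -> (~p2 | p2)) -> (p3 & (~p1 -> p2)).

Initial set: {(((~p4 <-> ~p3) -> (~p2 | p2)) -> (p3 & (~p1 -> p2)))}.
(((~p4 <-> ~p3) -> (~p2 | p2)) -> (p3 & (~p1 -> p2))): β-rule — branch into ~((~p4 <-> ~p3) -> (~p2 | p2))  //  (p3 & (~p1 -> p2)).
  branch 1 (add ~((~p4 <-> ~p3) -> (~p2 | p2))):
    ~((~p4 <-> ~p3) -> (~p2 | p2)): α-rule — add (~p4 <-> ~p3), ~(~p2 | p2).
    ~(~p2 | p2): α-rule — add ~~p2, ~p2.
    × closes — contains both p2 and ~p2.
  branch 2 (add (p3 & (~p1 -> p2))):
    (p3 & (~p1 -> p2)): α-rule — add p3, (~p1 -> p2).
    (~p1 -> p2): β-rule — branch into ~~p1  //  p2.
      branch 2.1 (add ~~p1):
        ○ open, literals {p1=1, p3=1}.
      branch 2.2 (add p2):
        ○ open, literals {p2=1, p3=1}.
1 branch closed, 2 open.
Each open branch fixes some atoms; the unmentioned ones are free. Counting distinct full assignments: branch {p1=1, p3=1} (p2, p4) contributes 4 new; branch {p2=1, p3=1} (p4, p1) contributes 2 new. Total: 6.

6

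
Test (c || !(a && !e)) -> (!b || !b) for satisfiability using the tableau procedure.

Initial set: {((c || !(a && !e)) -> (!b || !b))}.
((c || !(a && !e)) -> (!b || !b)): β-rule — branch into !(c || !(a && !e))  //  (!b || !b).
  branch 1 (add !(c || !(a && !e))):
    !(c || !(a && !e)): α-rule — add !c, !!(a && !e).
    !!(a && !e): α-rule — add a, !e.
    ○ open, literals {a=1, c=0, e=0}.
  branch 2 (add (!b || !b)):
    (!b || !b): β-rule — branch into !b  //  !b.
      branch 2.1 (add !b):
        ○ open, literals {b=0}.
      branch 2.2 (add !b):
        ○ open, literals {b=0}.
0 branches closed, 3 open.
An open branch gives a satisfying assignment: a=1, c=0, e=0.

Satisfiable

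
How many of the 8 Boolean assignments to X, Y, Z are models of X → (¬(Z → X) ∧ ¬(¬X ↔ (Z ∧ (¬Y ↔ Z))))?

Initial set: {(X → (¬(Z → X) ∧ ¬(¬X ↔ (Z ∧ (¬Y ↔ Z)))))}.
(X → (¬(Z → X) ∧ ¬(¬X ↔ (Z ∧ (¬Y ↔ Z))))): β-rule — branch into ¬X  //  (¬(Z → X) ∧ ¬(¬X ↔ (Z ∧ (¬Y ↔ Z)))).
  branch 1 (add ¬X):
    ○ open, literals {X=F}.
  branch 2 (add (¬(Z → X) ∧ ¬(¬X ↔ (Z ∧ (¬Y ↔ Z))))):
    (¬(Z → X) ∧ ¬(¬X ↔ (Z ∧ (¬Y ↔ Z)))): α-rule — add ¬(Z → X), ¬(¬X ↔ (Z ∧ (¬Y ↔ Z))).
    ¬(Z → X): α-rule — add Z, ¬X.
    ¬(¬X ↔ (Z ∧ (¬Y ↔ Z))): β-rule — branch into ¬X, ¬(Z ∧ (¬Y ↔ Z))  //  ¬¬X, (Z ∧ (¬Y ↔ Z)).
      branch 2.1 (add ¬X, ¬(Z ∧ (¬Y ↔ Z))):
        ¬(Z ∧ (¬Y ↔ Z)): β-rule — branch into ¬Z  //  ¬(¬Y ↔ Z).
          branch 2.1.1 (add ¬Z):
            × closes — contains both Z and ¬Z.
          branch 2.1.2 (add ¬(¬Y ↔ Z)):
            ¬(¬Y ↔ Z): β-rule — branch into ¬Y, ¬Z  //  ¬¬Y, Z.
              branch 2.1.2.1 (add ¬Y, ¬Z):
                × closes — contains both Z and ¬Z.
              branch 2.1.2.2 (add ¬¬Y, Z):
                ○ open, literals {X=F, Y=T, Z=T}.
      branch 2.2 (add ¬¬X, (Z ∧ (¬Y ↔ Z))):
        × closes — contains both X and ¬X.
3 branches closed, 2 open.
Each open branch fixes some atoms; the unmentioned ones are free. Counting distinct full assignments: branch {X=F} (Y, Z) contributes 4 new; branch {X=F, Y=T, Z=T} (none free) contributes 0 new. Total: 4.

4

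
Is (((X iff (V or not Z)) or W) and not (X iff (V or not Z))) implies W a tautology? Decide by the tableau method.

Valid

Assume the negation and expand:
Initial set: {not ((((X iff (V or not Z)) or W) and not (X iff (V or not Z))) implies W)}.
not ((((X iff (V or not Z)) or W) and not (X iff (V or not Z))) implies W): α-rule — add (((X iff (V or not Z)) or W) and not (X iff (V or not Z))), not W.
(((X iff (V or not Z)) or W) and not (X iff (V or not Z))): α-rule — add ((X iff (V or not Z)) or W), not (X iff (V or not Z)).
((X iff (V or not Z)) or W): β-rule — branch into (X iff (V or not Z))  //  W.
  branch 1 (add (X iff (V or not Z))):
    not (X iff (V or not Z)): β-rule — branch into X, not (V or not Z)  //  not X, (V or not Z).
      branch 1.1 (add X, not (V or not Z)):
        not (V or not Z): α-rule — add not V, not not Z.
        (X iff (V or not Z)): β-rule — branch into X, (V or not Z)  //  not X, not (V or not Z).
          branch 1.1.1 (add X, (V or not Z)):
            (V or not Z): β-rule — branch into V  //  not Z.
              branch 1.1.1.1 (add V):
                × closes — contains both V and not V.
              branch 1.1.1.2 (add not Z):
                × closes — contains both Z and not Z.
          branch 1.1.2 (add not X, not (V or not Z)):
            × closes — contains both X and not X.
      branch 1.2 (add not X, (V or not Z)):
        (X iff (V or not Z)): β-rule — branch into X, (V or not Z)  //  not X, not (V or not Z).
          branch 1.2.1 (add X, (V or not Z)):
            × closes — contains both X and not X.
          branch 1.2.2 (add not X, not (V or not Z)):
            not (V or not Z): α-rule — add not V, not not Z.
            (V or not Z): β-rule — branch into V  //  not Z.
              branch 1.2.2.1 (add V):
                × closes — contains both V and not V.
              branch 1.2.2.2 (add not Z):
                × closes — contains both Z and not Z.
  branch 2 (add W):
    × closes — contains both W and not W.
All 7 branches close.
Every branch closed, so the negation is unsatisfiable and the formula is valid.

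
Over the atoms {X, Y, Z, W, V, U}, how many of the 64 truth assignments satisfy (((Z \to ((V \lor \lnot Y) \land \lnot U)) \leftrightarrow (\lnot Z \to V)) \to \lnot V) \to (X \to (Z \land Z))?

Initial set: {T ((((Z \to ((V \lor \lnot Y) \land \lnot U)) \leftrightarrow (\lnot Z \to V)) \to \lnot V) \to (X \to (Z \land Z)))}.
T ((((Z \to ((V \lor \lnot Y) \land \lnot U)) \leftrightarrow (\lnot Z \to V)) \to \lnot V) \to (X \to (Z \land Z))): β-rule — branch into F (((Z \to ((V \lor \lnot Y) \land \lnot U)) \leftrightarrow (\lnot Z \to V)) \to \lnot V)  //  T (X \to (Z \land Z)).
  branch 1 (add F (((Z \to ((V \lor \lnot Y) \land \lnot U)) \leftrightarrow (\lnot Z \to V)) \to \lnot V)):
    F (((Z \to ((V \lor \lnot Y) \land \lnot U)) \leftrightarrow (\lnot Z \to V)) \to \lnot V): α-rule — add T ((Z \to ((V \lor \lnot Y) \land \lnot U)) \leftrightarrow (\lnot Z \to V)), F \lnot V.
    T ((Z \to ((V \lor \lnot Y) \land \lnot U)) \leftrightarrow (\lnot Z \to V)): β-rule — branch into T (Z \to ((V \lor \lnot Y) \land \lnot U)), T (\lnot Z \to V)  //  F (Z \to ((V \lor \lnot Y) \land \lnot U)), F (\lnot Z \to V).
      branch 1.1 (add T (Z \to ((V \lor \lnot Y) \land \lnot U)), T (\lnot Z \to V)):
        T (Z \to ((V \lor \lnot Y) \land \lnot U)): β-rule — branch into F Z  //  T ((V \lor \lnot Y) \land \lnot U).
          branch 1.1.1 (add F Z):
            T (\lnot Z \to V): β-rule — branch into F \lnot Z  //  T V.
              branch 1.1.1.1 (add F \lnot Z):
                × closes — contains both Z and \lnot Z.
              branch 1.1.1.2 (add T V):
                ○ open, literals {V=1, Z=0}.
          branch 1.1.2 (add T ((V \lor \lnot Y) \land \lnot U)):
            T ((V \lor \lnot Y) \land \lnot U): α-rule — add T (V \lor \lnot Y), T \lnot U.
            T (\lnot Z \to V): β-rule — branch into F \lnot Z  //  T V.
              branch 1.1.2.1 (add F \lnot Z):
                T (V \lor \lnot Y): β-rule — branch into T V  //  T \lnot Y.
                  branch 1.1.2.1.1 (add T V):
                    ○ open, literals {U=0, V=1, Z=1}.
                  branch 1.1.2.1.2 (add T \lnot Y):
                    ○ open, literals {U=0, V=1, Y=0, Z=1}.
              branch 1.1.2.2 (add T V):
                T (V \lor \lnot Y): β-rule — branch into T V  //  T \lnot Y.
                  branch 1.1.2.2.1 (add T V):
                    ○ open, literals {U=0, V=1}.
                  branch 1.1.2.2.2 (add T \lnot Y):
                    ○ open, literals {U=0, V=1, Y=0}.
      branch 1.2 (add F (Z \to ((V \lor \lnot Y) \land \lnot U)), F (\lnot Z \to V)):
        F (Z \to ((V \lor \lnot Y) \land \lnot U)): α-rule — add T Z, F ((V \lor \lnot Y) \land \lnot U).
        F (\lnot Z \to V): α-rule — add T \lnot Z, F V.
        × closes — contains both Z and \lnot Z.
  branch 2 (add T (X \to (Z \land Z))):
    T (X \to (Z \land Z)): β-rule — branch into F X  //  T (Z \land Z).
      branch 2.1 (add F X):
        ○ open, literals {X=0}.
      branch 2.2 (add T (Z \land Z)):
        T (Z \land Z): α-rule — add T Z, T Z.
        ○ open, literals {Z=1}.
2 branches closed, 7 open.
Each open branch fixes some atoms; the unmentioned ones are free. Counting distinct full assignments: branch {V=1, Z=0} (X, Y, W, U) contributes 16 new; branch {U=0, V=1, Z=1} (X, Y, W) contributes 8 new; branch {U=0, V=1, Y=0, Z=1} (X, W) contributes 0 new; branch {U=0, V=1} (X, Y, Z, W) contributes 0 new; branch {U=0, V=1, Y=0} (X, Z, W) contributes 0 new; branch {X=0} (Y, Z, W, V, U) contributes 20 new; branch {Z=1} (X, Y, W, V, U) contributes 12 new. Total: 56.

56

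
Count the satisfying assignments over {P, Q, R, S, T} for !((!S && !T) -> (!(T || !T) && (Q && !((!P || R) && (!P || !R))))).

Initial set: {T !((!S && !T) -> (!(T || !T) && (Q && !((!P || R) && (!P || !R)))))}.
T !((!S && !T) -> (!(T || !T) && (Q && !((!P || R) && (!P || !R))))): α-rule — add T (!S && !T), F (!(T || !T) && (Q && !((!P || R) && (!P || !R)))).
T (!S && !T): α-rule — add T !S, T !T.
F (!(T || !T) && (Q && !((!P || R) && (!P || !R)))): β-rule — branch into F !(T || !T)  //  F (Q && !((!P || R) && (!P || !R))).
  branch 1 (add F !(T || !T)):
    F !(T || !T): β-rule — branch into T T  //  T !T.
      branch 1.1 (add T T):
        × closes — contains both T and !T.
      branch 1.2 (add T !T):
        ○ open, literals {S=F, T=F}.
  branch 2 (add F (Q && !((!P || R) && (!P || !R)))):
    F (Q && !((!P || R) && (!P || !R))): β-rule — branch into F Q  //  F !((!P || R) && (!P || !R)).
      branch 2.1 (add F Q):
        ○ open, literals {Q=F, S=F, T=F}.
      branch 2.2 (add F !((!P || R) && (!P || !R))):
        F !((!P || R) && (!P || !R)): α-rule — add T (!P || R), T (!P || !R).
        T (!P || R): β-rule — branch into T !P  //  T R.
          branch 2.2.1 (add T !P):
            T (!P || !R): β-rule — branch into T !P  //  T !R.
              branch 2.2.1.1 (add T !P):
                ○ open, literals {P=F, S=F, T=F}.
              branch 2.2.1.2 (add T !R):
                ○ open, literals {P=F, R=F, S=F, T=F}.
          branch 2.2.2 (add T R):
            T (!P || !R): β-rule — branch into T !P  //  T !R.
              branch 2.2.2.1 (add T !P):
                ○ open, literals {P=F, R=T, S=F, T=F}.
              branch 2.2.2.2 (add T !R):
                × closes — contains both R and !R.
2 branches closed, 5 open.
Each open branch fixes some atoms; the unmentioned ones are free. Counting distinct full assignments: branch {S=F, T=F} (P, Q, R) contributes 8 new; branch {Q=F, S=F, T=F} (P, R) contributes 0 new; branch {P=F, S=F, T=F} (Q, R) contributes 0 new; branch {P=F, R=F, S=F, T=F} (Q) contributes 0 new; branch {P=F, R=T, S=F, T=F} (Q) contributes 0 new. Total: 8.

8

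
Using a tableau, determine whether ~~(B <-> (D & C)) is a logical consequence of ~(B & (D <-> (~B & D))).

No

Initial set: {~(B & (D <-> (~B & D))); ~~~(B <-> (D & C))}.
~~~(B <-> (D & C)): drop double negation, giving ~(B <-> (D & C)).
~(B & (D <-> (~B & D))): β-rule — branch into ~B  //  ~(D <-> (~B & D)).
  branch 1 (add ~B):
    ~(B <-> (D & C)): β-rule — branch into B, ~(D & C)  //  ~B, (D & C).
      branch 1.1 (add B, ~(D & C)):
        × closes — contains both B and ~B.
      branch 1.2 (add ~B, (D & C)):
        (D & C): α-rule — add D, C.
        ○ open, literals {B=F, C=T, D=T}.
  branch 2 (add ~(D <-> (~B & D))):
    ~(B <-> (D & C)): β-rule — branch into B, ~(D & C)  //  ~B, (D & C).
      branch 2.1 (add B, ~(D & C)):
        ~(D <-> (~B & D)): β-rule — branch into D, ~(~B & D)  //  ~D, (~B & D).
          branch 2.1.1 (add D, ~(~B & D)):
            ~(D & C): β-rule — branch into ~D  //  ~C.
              branch 2.1.1.1 (add ~D):
                × closes — contains both D and ~D.
              branch 2.1.1.2 (add ~C):
                ~(~B & D): β-rule — branch into ~~B  //  ~D.
                  branch 2.1.1.2.1 (add ~~B):
                    ○ open, literals {B=T, C=F, D=T}.
                  branch 2.1.1.2.2 (add ~D):
                    × closes — contains both D and ~D.
          branch 2.1.2 (add ~D, (~B & D)):
            (~B & D): α-rule — add ~B, D.
            × closes — contains both B and ~B.
      branch 2.2 (add ~B, (D & C)):
        (D & C): α-rule — add D, C.
        ~(D <-> (~B & D)): β-rule — branch into D, ~(~B & D)  //  ~D, (~B & D).
          branch 2.2.1 (add D, ~(~B & D)):
            ~(~B & D): β-rule — branch into ~~B  //  ~D.
              branch 2.2.1.1 (add ~~B):
                × closes — contains both B and ~B.
              branch 2.2.1.2 (add ~D):
                × closes — contains both D and ~D.
          branch 2.2.2 (add ~D, (~B & D)):
            × closes — contains both D and ~D.
7 branches closed, 2 open.
An open branch gives a countermodel: B=F, C=T, D=T (unmentioned atoms arbitrary); the premises hold there but the conclusion fails.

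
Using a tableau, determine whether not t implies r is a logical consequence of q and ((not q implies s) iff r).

Initial set: {(q and ((not q implies s) iff r)); not (not t implies r)}.
(q and ((not q implies s) iff r)): α-rule — add q, ((not q implies s) iff r).
not (not t implies r): α-rule — add not t, not r.
((not q implies s) iff r): β-rule — branch into (not q implies s), r  //  not (not q implies s), not r.
  branch 1 (add (not q implies s), r):
    × closes — contains both r and not r.
  branch 2 (add not (not q implies s), not r):
    not (not q implies s): α-rule — add not q, not s.
    × closes — contains both q and not q.
All 2 branches close.
Every branch closed, so the premises entail the conclusion.

Yes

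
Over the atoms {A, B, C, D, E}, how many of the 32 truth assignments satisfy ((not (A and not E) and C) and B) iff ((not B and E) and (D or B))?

Initial set: {(((not (A and not E) and C) and B) iff ((not B and E) and (D or B)))}.
(((not (A and not E) and C) and B) iff ((not B and E) and (D or B))): β-rule — branch into ((not (A and not E) and C) and B), ((not B and E) and (D or B))  //  not ((not (A and not E) and C) and B), not ((not B and E) and (D or B)).
  branch 1 (add ((not (A and not E) and C) and B), ((not B and E) and (D or B))):
    ((not (A and not E) and C) and B): α-rule — add (not (A and not E) and C), B.
    ((not B and E) and (D or B)): α-rule — add (not B and E), (D or B).
    (not (A and not E) and C): α-rule — add not (A and not E), C.
    (not B and E): α-rule — add not B, E.
    × closes — contains both B and not B.
  branch 2 (add not ((not (A and not E) and C) and B), not ((not B and E) and (D or B))):
    not ((not (A and not E) and C) and B): β-rule — branch into not (not (A and not E) and C)  //  not B.
      branch 2.1 (add not (not (A and not E) and C)):
        not ((not B and E) and (D or B)): β-rule — branch into not (not B and E)  //  not (D or B).
          branch 2.1.1 (add not (not B and E)):
            not (not (A and not E) and C): β-rule — branch into not not (A and not E)  //  not C.
              branch 2.1.1.1 (add not not (A and not E)):
                not not (A and not E): α-rule — add A, not E.
                not (not B and E): β-rule — branch into not not B  //  not E.
                  branch 2.1.1.1.1 (add not not B):
                    ○ open, literals {A=T, B=T, E=F}.
                  branch 2.1.1.1.2 (add not E):
                    ○ open, literals {A=T, E=F}.
              branch 2.1.1.2 (add not C):
                not (not B and E): β-rule — branch into not not B  //  not E.
                  branch 2.1.1.2.1 (add not not B):
                    ○ open, literals {B=T, C=F}.
                  branch 2.1.1.2.2 (add not E):
                    ○ open, literals {C=F, E=F}.
          branch 2.1.2 (add not (D or B)):
            not (D or B): α-rule — add not D, not B.
            not (not (A and not E) and C): β-rule — branch into not not (A and not E)  //  not C.
              branch 2.1.2.1 (add not not (A and not E)):
                not not (A and not E): α-rule — add A, not E.
                ○ open, literals {A=T, B=F, D=F, E=F}.
              branch 2.1.2.2 (add not C):
                ○ open, literals {B=F, C=F, D=F}.
      branch 2.2 (add not B):
        not ((not B and E) and (D or B)): β-rule — branch into not (not B and E)  //  not (D or B).
          branch 2.2.1 (add not (not B and E)):
            not (not B and E): β-rule — branch into not not B  //  not E.
              branch 2.2.1.1 (add not not B):
                × closes — contains both B and not B.
              branch 2.2.1.2 (add not E):
                ○ open, literals {B=F, E=F}.
          branch 2.2.2 (add not (D or B)):
            not (D or B): α-rule — add not D, not B.
            ○ open, literals {B=F, D=F}.
2 branches closed, 8 open.
Each open branch fixes some atoms; the unmentioned ones are free. Counting distinct full assignments: branch {A=T, B=T, E=F} (C, D) contributes 4 new; branch {A=T, E=F} (B, C, D) contributes 4 new; branch {B=T, C=F} (A, D, E) contributes 6 new; branch {C=F, E=F} (A, B, D) contributes 2 new; branch {A=T, B=F, D=F, E=F} (C) contributes 0 new; branch {B=F, C=F, D=F} (A, E) contributes 2 new; branch {B=F, E=F} (A, C, D) contributes 2 new; branch {B=F, D=F} (A, C, E) contributes 2 new. Total: 22.

22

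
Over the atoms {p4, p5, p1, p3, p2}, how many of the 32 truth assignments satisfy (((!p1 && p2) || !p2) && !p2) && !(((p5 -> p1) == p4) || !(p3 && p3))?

4

Initial set: {((((!p1 && p2) || !p2) && !p2) && !(((p5 -> p1) == p4) || !(p3 && p3)))}.
((((!p1 && p2) || !p2) && !p2) && !(((p5 -> p1) == p4) || !(p3 && p3))): α-rule — add (((!p1 && p2) || !p2) && !p2), !(((p5 -> p1) == p4) || !(p3 && p3)).
(((!p1 && p2) || !p2) && !p2): α-rule — add ((!p1 && p2) || !p2), !p2.
!(((p5 -> p1) == p4) || !(p3 && p3)): α-rule — add !((p5 -> p1) == p4), !!(p3 && p3).
!!(p3 && p3): α-rule — add p3, p3.
((!p1 && p2) || !p2): β-rule — branch into (!p1 && p2)  //  !p2.
  branch 1 (add (!p1 && p2)):
    (!p1 && p2): α-rule — add !p1, p2.
    × closes — contains both p2 and !p2.
  branch 2 (add !p2):
    !((p5 -> p1) == p4): β-rule — branch into (p5 -> p1), !p4  //  !(p5 -> p1), p4.
      branch 2.1 (add (p5 -> p1), !p4):
        (p5 -> p1): β-rule — branch into !p5  //  p1.
          branch 2.1.1 (add !p5):
            ○ open, literals {p2=0, p3=1, p4=0, p5=0}.
          branch 2.1.2 (add p1):
            ○ open, literals {p1=1, p2=0, p3=1, p4=0}.
      branch 2.2 (add !(p5 -> p1), p4):
        !(p5 -> p1): α-rule — add p5, !p1.
        ○ open, literals {p1=0, p2=0, p3=1, p4=1, p5=1}.
1 branch closed, 3 open.
Each open branch fixes some atoms; the unmentioned ones are free. Counting distinct full assignments: branch {p2=0, p3=1, p4=0, p5=0} (p1) contributes 2 new; branch {p1=1, p2=0, p3=1, p4=0} (p5) contributes 1 new; branch {p1=0, p2=0, p3=1, p4=1, p5=1} (none free) contributes 1 new. Total: 4.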